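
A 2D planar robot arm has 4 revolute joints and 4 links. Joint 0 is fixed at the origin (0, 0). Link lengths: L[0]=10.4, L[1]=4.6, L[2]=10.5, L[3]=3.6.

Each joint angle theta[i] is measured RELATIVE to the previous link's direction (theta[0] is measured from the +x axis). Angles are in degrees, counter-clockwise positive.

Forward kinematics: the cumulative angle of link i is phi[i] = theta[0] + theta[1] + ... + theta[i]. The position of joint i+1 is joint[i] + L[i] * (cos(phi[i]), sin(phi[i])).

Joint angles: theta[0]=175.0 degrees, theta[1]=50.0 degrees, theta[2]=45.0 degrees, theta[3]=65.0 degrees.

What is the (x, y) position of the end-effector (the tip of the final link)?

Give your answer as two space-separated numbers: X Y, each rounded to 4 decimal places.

Answer: -10.3504 -14.3677

Derivation:
joint[0] = (0.0000, 0.0000)  (base)
link 0: phi[0] = 175 = 175 deg
  cos(175 deg) = -0.9962, sin(175 deg) = 0.0872
  joint[1] = (0.0000, 0.0000) + 10.4 * (-0.9962, 0.0872) = (0.0000 + -10.3604, 0.0000 + 0.9064) = (-10.3604, 0.9064)
link 1: phi[1] = 175 + 50 = 225 deg
  cos(225 deg) = -0.7071, sin(225 deg) = -0.7071
  joint[2] = (-10.3604, 0.9064) + 4.6 * (-0.7071, -0.7071) = (-10.3604 + -3.2527, 0.9064 + -3.2527) = (-13.6131, -2.3463)
link 2: phi[2] = 175 + 50 + 45 = 270 deg
  cos(270 deg) = -0.0000, sin(270 deg) = -1.0000
  joint[3] = (-13.6131, -2.3463) + 10.5 * (-0.0000, -1.0000) = (-13.6131 + -0.0000, -2.3463 + -10.5000) = (-13.6131, -12.8463)
link 3: phi[3] = 175 + 50 + 45 + 65 = 335 deg
  cos(335 deg) = 0.9063, sin(335 deg) = -0.4226
  joint[4] = (-13.6131, -12.8463) + 3.6 * (0.9063, -0.4226) = (-13.6131 + 3.2627, -12.8463 + -1.5214) = (-10.3504, -14.3677)
End effector: (-10.3504, -14.3677)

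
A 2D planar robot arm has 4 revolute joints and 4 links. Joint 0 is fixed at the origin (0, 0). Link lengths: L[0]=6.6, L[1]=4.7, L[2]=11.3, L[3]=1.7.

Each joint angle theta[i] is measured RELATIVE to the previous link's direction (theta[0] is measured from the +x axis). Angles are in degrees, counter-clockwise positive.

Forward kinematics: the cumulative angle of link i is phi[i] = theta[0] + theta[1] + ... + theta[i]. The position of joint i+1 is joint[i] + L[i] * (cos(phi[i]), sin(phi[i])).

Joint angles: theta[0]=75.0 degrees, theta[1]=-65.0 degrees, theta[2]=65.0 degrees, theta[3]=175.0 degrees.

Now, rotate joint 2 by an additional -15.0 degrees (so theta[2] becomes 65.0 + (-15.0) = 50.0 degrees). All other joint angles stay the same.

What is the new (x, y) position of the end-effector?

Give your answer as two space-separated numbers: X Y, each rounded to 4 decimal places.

Answer: 11.0117 15.5848

Derivation:
joint[0] = (0.0000, 0.0000)  (base)
link 0: phi[0] = 75 = 75 deg
  cos(75 deg) = 0.2588, sin(75 deg) = 0.9659
  joint[1] = (0.0000, 0.0000) + 6.6 * (0.2588, 0.9659) = (0.0000 + 1.7082, 0.0000 + 6.3751) = (1.7082, 6.3751)
link 1: phi[1] = 75 + -65 = 10 deg
  cos(10 deg) = 0.9848, sin(10 deg) = 0.1736
  joint[2] = (1.7082, 6.3751) + 4.7 * (0.9848, 0.1736) = (1.7082 + 4.6286, 6.3751 + 0.8161) = (6.3368, 7.1913)
link 2: phi[2] = 75 + -65 + 50 = 60 deg
  cos(60 deg) = 0.5000, sin(60 deg) = 0.8660
  joint[3] = (6.3368, 7.1913) + 11.3 * (0.5000, 0.8660) = (6.3368 + 5.6500, 7.1913 + 9.7861) = (11.9868, 16.9773)
link 3: phi[3] = 75 + -65 + 50 + 175 = 235 deg
  cos(235 deg) = -0.5736, sin(235 deg) = -0.8192
  joint[4] = (11.9868, 16.9773) + 1.7 * (-0.5736, -0.8192) = (11.9868 + -0.9751, 16.9773 + -1.3926) = (11.0117, 15.5848)
End effector: (11.0117, 15.5848)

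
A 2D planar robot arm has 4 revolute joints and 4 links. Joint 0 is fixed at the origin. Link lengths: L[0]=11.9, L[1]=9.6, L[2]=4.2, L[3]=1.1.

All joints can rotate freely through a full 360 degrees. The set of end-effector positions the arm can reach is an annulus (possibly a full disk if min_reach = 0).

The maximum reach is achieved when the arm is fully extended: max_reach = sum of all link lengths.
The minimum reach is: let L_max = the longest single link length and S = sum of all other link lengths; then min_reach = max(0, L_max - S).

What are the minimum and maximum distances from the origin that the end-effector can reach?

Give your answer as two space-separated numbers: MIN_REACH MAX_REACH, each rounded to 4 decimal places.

Answer: 0.0000 26.8000

Derivation:
Link lengths: [11.9, 9.6, 4.2, 1.1]
max_reach = 11.9 + 9.6 + 4.2 + 1.1 = 26.8
L_max = max([11.9, 9.6, 4.2, 1.1]) = 11.9
S (sum of others) = 26.8 - 11.9 = 14.9
min_reach = max(0, 11.9 - 14.9) = max(0, -3) = 0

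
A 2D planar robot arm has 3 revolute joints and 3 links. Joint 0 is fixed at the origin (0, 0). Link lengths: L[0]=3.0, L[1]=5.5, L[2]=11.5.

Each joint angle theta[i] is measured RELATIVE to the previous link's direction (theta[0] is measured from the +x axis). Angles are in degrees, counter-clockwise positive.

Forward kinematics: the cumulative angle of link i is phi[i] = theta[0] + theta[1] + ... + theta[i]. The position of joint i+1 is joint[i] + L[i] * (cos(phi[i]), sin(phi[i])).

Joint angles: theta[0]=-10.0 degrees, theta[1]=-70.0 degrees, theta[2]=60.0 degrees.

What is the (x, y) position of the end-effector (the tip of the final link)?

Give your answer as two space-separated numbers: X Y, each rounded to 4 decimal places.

joint[0] = (0.0000, 0.0000)  (base)
link 0: phi[0] = -10 = -10 deg
  cos(-10 deg) = 0.9848, sin(-10 deg) = -0.1736
  joint[1] = (0.0000, 0.0000) + 3 * (0.9848, -0.1736) = (0.0000 + 2.9544, 0.0000 + -0.5209) = (2.9544, -0.5209)
link 1: phi[1] = -10 + -70 = -80 deg
  cos(-80 deg) = 0.1736, sin(-80 deg) = -0.9848
  joint[2] = (2.9544, -0.5209) + 5.5 * (0.1736, -0.9848) = (2.9544 + 0.9551, -0.5209 + -5.4164) = (3.9095, -5.9374)
link 2: phi[2] = -10 + -70 + 60 = -20 deg
  cos(-20 deg) = 0.9397, sin(-20 deg) = -0.3420
  joint[3] = (3.9095, -5.9374) + 11.5 * (0.9397, -0.3420) = (3.9095 + 10.8065, -5.9374 + -3.9332) = (14.7160, -9.8706)
End effector: (14.7160, -9.8706)

Answer: 14.7160 -9.8706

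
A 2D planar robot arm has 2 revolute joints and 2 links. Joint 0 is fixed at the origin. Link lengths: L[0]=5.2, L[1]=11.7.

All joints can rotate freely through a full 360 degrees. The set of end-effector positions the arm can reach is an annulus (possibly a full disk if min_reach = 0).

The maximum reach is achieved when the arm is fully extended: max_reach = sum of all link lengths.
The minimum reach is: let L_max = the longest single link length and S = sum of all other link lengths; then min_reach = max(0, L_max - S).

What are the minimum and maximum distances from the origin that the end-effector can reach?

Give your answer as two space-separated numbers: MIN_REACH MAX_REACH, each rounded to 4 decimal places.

Link lengths: [5.2, 11.7]
max_reach = 5.2 + 11.7 = 16.9
L_max = max([5.2, 11.7]) = 11.7
S (sum of others) = 16.9 - 11.7 = 5.2
min_reach = max(0, 11.7 - 5.2) = max(0, 6.5) = 6.5

Answer: 6.5000 16.9000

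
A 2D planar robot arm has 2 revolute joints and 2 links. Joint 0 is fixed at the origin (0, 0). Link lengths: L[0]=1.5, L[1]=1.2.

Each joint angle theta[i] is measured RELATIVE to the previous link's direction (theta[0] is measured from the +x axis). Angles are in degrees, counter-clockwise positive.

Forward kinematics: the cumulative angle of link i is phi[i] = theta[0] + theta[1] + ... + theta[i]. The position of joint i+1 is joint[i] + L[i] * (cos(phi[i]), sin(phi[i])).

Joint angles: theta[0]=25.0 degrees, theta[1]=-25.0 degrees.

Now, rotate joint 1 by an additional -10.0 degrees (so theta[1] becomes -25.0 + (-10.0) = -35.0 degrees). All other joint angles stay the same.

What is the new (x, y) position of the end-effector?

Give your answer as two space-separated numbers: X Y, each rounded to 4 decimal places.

joint[0] = (0.0000, 0.0000)  (base)
link 0: phi[0] = 25 = 25 deg
  cos(25 deg) = 0.9063, sin(25 deg) = 0.4226
  joint[1] = (0.0000, 0.0000) + 1.5 * (0.9063, 0.4226) = (0.0000 + 1.3595, 0.0000 + 0.6339) = (1.3595, 0.6339)
link 1: phi[1] = 25 + -35 = -10 deg
  cos(-10 deg) = 0.9848, sin(-10 deg) = -0.1736
  joint[2] = (1.3595, 0.6339) + 1.2 * (0.9848, -0.1736) = (1.3595 + 1.1818, 0.6339 + -0.2084) = (2.5412, 0.4255)
End effector: (2.5412, 0.4255)

Answer: 2.5412 0.4255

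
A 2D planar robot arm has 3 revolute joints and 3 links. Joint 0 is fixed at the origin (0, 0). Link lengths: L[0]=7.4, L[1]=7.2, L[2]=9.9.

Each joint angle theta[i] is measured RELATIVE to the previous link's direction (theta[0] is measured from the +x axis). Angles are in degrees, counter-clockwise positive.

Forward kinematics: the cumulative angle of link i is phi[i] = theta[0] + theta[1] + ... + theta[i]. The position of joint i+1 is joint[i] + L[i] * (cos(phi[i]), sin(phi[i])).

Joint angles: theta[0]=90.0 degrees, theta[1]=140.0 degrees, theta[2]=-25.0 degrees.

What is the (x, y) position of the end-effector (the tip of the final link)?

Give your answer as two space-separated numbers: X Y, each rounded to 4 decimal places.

joint[0] = (0.0000, 0.0000)  (base)
link 0: phi[0] = 90 = 90 deg
  cos(90 deg) = 0.0000, sin(90 deg) = 1.0000
  joint[1] = (0.0000, 0.0000) + 7.4 * (0.0000, 1.0000) = (0.0000 + 0.0000, 0.0000 + 7.4000) = (0.0000, 7.4000)
link 1: phi[1] = 90 + 140 = 230 deg
  cos(230 deg) = -0.6428, sin(230 deg) = -0.7660
  joint[2] = (0.0000, 7.4000) + 7.2 * (-0.6428, -0.7660) = (0.0000 + -4.6281, 7.4000 + -5.5155) = (-4.6281, 1.8845)
link 2: phi[2] = 90 + 140 + -25 = 205 deg
  cos(205 deg) = -0.9063, sin(205 deg) = -0.4226
  joint[3] = (-4.6281, 1.8845) + 9.9 * (-0.9063, -0.4226) = (-4.6281 + -8.9724, 1.8845 + -4.1839) = (-13.6005, -2.2994)
End effector: (-13.6005, -2.2994)

Answer: -13.6005 -2.2994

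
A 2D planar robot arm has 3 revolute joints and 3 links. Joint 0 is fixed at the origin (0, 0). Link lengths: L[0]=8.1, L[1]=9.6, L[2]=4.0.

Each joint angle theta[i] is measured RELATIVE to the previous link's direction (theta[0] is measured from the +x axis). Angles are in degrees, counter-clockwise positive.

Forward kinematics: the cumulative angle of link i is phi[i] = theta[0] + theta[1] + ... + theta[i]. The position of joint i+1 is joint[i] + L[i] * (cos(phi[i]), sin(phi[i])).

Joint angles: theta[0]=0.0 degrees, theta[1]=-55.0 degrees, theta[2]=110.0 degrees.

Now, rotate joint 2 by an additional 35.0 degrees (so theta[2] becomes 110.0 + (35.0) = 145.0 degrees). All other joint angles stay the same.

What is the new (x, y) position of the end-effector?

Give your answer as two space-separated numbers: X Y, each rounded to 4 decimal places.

Answer: 13.6063 -3.8639

Derivation:
joint[0] = (0.0000, 0.0000)  (base)
link 0: phi[0] = 0 = 0 deg
  cos(0 deg) = 1.0000, sin(0 deg) = 0.0000
  joint[1] = (0.0000, 0.0000) + 8.1 * (1.0000, 0.0000) = (0.0000 + 8.1000, 0.0000 + 0.0000) = (8.1000, 0.0000)
link 1: phi[1] = 0 + -55 = -55 deg
  cos(-55 deg) = 0.5736, sin(-55 deg) = -0.8192
  joint[2] = (8.1000, 0.0000) + 9.6 * (0.5736, -0.8192) = (8.1000 + 5.5063, 0.0000 + -7.8639) = (13.6063, -7.8639)
link 2: phi[2] = 0 + -55 + 145 = 90 deg
  cos(90 deg) = 0.0000, sin(90 deg) = 1.0000
  joint[3] = (13.6063, -7.8639) + 4 * (0.0000, 1.0000) = (13.6063 + 0.0000, -7.8639 + 4.0000) = (13.6063, -3.8639)
End effector: (13.6063, -3.8639)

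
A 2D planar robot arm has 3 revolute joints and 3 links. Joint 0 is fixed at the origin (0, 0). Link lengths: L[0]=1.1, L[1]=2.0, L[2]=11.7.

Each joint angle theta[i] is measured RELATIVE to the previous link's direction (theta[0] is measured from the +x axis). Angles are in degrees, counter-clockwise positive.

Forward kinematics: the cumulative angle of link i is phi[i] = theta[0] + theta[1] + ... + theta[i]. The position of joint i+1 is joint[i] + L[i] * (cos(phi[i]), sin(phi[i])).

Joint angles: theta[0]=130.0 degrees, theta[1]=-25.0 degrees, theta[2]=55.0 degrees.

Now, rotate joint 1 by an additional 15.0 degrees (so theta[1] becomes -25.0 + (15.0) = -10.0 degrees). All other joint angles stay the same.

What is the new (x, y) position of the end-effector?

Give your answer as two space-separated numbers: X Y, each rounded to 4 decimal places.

Answer: -13.3625 3.5944

Derivation:
joint[0] = (0.0000, 0.0000)  (base)
link 0: phi[0] = 130 = 130 deg
  cos(130 deg) = -0.6428, sin(130 deg) = 0.7660
  joint[1] = (0.0000, 0.0000) + 1.1 * (-0.6428, 0.7660) = (0.0000 + -0.7071, 0.0000 + 0.8426) = (-0.7071, 0.8426)
link 1: phi[1] = 130 + -10 = 120 deg
  cos(120 deg) = -0.5000, sin(120 deg) = 0.8660
  joint[2] = (-0.7071, 0.8426) + 2 * (-0.5000, 0.8660) = (-0.7071 + -1.0000, 0.8426 + 1.7321) = (-1.7071, 2.5747)
link 2: phi[2] = 130 + -10 + 55 = 175 deg
  cos(175 deg) = -0.9962, sin(175 deg) = 0.0872
  joint[3] = (-1.7071, 2.5747) + 11.7 * (-0.9962, 0.0872) = (-1.7071 + -11.6555, 2.5747 + 1.0197) = (-13.3625, 3.5944)
End effector: (-13.3625, 3.5944)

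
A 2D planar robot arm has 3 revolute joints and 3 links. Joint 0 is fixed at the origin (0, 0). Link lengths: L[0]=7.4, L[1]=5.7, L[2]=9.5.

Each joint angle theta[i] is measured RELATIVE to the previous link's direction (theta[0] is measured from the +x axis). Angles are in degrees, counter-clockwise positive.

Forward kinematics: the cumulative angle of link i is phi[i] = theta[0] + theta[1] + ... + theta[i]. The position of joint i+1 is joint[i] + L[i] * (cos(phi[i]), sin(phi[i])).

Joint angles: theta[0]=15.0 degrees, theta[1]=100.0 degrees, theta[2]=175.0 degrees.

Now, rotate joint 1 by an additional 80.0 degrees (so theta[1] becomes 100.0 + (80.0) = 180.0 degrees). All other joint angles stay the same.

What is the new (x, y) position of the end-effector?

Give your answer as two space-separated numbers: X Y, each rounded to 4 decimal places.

Answer: 10.9977 2.0897

Derivation:
joint[0] = (0.0000, 0.0000)  (base)
link 0: phi[0] = 15 = 15 deg
  cos(15 deg) = 0.9659, sin(15 deg) = 0.2588
  joint[1] = (0.0000, 0.0000) + 7.4 * (0.9659, 0.2588) = (0.0000 + 7.1479, 0.0000 + 1.9153) = (7.1479, 1.9153)
link 1: phi[1] = 15 + 180 = 195 deg
  cos(195 deg) = -0.9659, sin(195 deg) = -0.2588
  joint[2] = (7.1479, 1.9153) + 5.7 * (-0.9659, -0.2588) = (7.1479 + -5.5058, 1.9153 + -1.4753) = (1.6421, 0.4400)
link 2: phi[2] = 15 + 180 + 175 = 370 deg
  cos(370 deg) = 0.9848, sin(370 deg) = 0.1736
  joint[3] = (1.6421, 0.4400) + 9.5 * (0.9848, 0.1736) = (1.6421 + 9.3557, 0.4400 + 1.6497) = (10.9977, 2.0897)
End effector: (10.9977, 2.0897)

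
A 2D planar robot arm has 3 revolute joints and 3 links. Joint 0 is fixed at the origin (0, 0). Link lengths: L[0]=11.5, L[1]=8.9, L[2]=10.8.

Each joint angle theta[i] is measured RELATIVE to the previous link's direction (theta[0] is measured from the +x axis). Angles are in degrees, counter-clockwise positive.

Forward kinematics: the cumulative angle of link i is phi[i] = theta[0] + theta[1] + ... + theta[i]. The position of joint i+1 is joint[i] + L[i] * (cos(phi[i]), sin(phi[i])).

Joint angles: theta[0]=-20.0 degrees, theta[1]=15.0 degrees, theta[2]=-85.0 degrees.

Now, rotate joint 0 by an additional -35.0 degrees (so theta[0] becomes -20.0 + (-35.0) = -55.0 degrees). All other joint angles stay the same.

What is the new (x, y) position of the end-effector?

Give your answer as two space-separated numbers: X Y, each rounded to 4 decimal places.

Answer: 7.2193 -23.9879

Derivation:
joint[0] = (0.0000, 0.0000)  (base)
link 0: phi[0] = -55 = -55 deg
  cos(-55 deg) = 0.5736, sin(-55 deg) = -0.8192
  joint[1] = (0.0000, 0.0000) + 11.5 * (0.5736, -0.8192) = (0.0000 + 6.5961, 0.0000 + -9.4202) = (6.5961, -9.4202)
link 1: phi[1] = -55 + 15 = -40 deg
  cos(-40 deg) = 0.7660, sin(-40 deg) = -0.6428
  joint[2] = (6.5961, -9.4202) + 8.9 * (0.7660, -0.6428) = (6.5961 + 6.8178, -9.4202 + -5.7208) = (13.4139, -15.1411)
link 2: phi[2] = -55 + 15 + -85 = -125 deg
  cos(-125 deg) = -0.5736, sin(-125 deg) = -0.8192
  joint[3] = (13.4139, -15.1411) + 10.8 * (-0.5736, -0.8192) = (13.4139 + -6.1946, -15.1411 + -8.8468) = (7.2193, -23.9879)
End effector: (7.2193, -23.9879)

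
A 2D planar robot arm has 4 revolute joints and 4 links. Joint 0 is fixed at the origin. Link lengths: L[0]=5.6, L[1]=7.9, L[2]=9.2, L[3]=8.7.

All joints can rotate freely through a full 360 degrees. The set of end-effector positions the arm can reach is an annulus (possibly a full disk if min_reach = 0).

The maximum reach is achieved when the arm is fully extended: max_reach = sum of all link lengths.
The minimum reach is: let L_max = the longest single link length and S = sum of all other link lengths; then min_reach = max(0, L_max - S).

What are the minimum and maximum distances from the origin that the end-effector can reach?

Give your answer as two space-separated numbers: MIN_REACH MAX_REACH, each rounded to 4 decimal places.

Answer: 0.0000 31.4000

Derivation:
Link lengths: [5.6, 7.9, 9.2, 8.7]
max_reach = 5.6 + 7.9 + 9.2 + 8.7 = 31.4
L_max = max([5.6, 7.9, 9.2, 8.7]) = 9.2
S (sum of others) = 31.4 - 9.2 = 22.2
min_reach = max(0, 9.2 - 22.2) = max(0, -13) = 0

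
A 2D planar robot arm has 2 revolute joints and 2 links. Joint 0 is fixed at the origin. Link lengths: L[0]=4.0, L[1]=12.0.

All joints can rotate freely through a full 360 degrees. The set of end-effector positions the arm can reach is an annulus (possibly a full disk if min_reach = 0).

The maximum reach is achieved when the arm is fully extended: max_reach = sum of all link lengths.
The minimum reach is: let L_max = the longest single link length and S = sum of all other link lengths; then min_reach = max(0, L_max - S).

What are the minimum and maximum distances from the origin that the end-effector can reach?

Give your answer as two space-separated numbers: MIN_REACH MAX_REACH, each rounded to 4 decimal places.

Answer: 8.0000 16.0000

Derivation:
Link lengths: [4.0, 12.0]
max_reach = 4 + 12 = 16
L_max = max([4.0, 12.0]) = 12
S (sum of others) = 16 - 12 = 4
min_reach = max(0, 12 - 4) = max(0, 8) = 8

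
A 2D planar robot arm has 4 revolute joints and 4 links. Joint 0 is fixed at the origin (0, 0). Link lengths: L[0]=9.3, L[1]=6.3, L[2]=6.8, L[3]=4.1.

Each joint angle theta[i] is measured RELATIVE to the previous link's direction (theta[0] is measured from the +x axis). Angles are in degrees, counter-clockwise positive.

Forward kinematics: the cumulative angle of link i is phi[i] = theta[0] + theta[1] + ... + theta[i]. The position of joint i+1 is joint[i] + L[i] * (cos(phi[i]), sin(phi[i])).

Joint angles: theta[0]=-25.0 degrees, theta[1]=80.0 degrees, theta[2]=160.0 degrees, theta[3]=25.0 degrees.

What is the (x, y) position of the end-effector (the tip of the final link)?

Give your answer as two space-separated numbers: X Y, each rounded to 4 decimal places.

Answer: 4.4220 -6.2207

Derivation:
joint[0] = (0.0000, 0.0000)  (base)
link 0: phi[0] = -25 = -25 deg
  cos(-25 deg) = 0.9063, sin(-25 deg) = -0.4226
  joint[1] = (0.0000, 0.0000) + 9.3 * (0.9063, -0.4226) = (0.0000 + 8.4287, 0.0000 + -3.9303) = (8.4287, -3.9303)
link 1: phi[1] = -25 + 80 = 55 deg
  cos(55 deg) = 0.5736, sin(55 deg) = 0.8192
  joint[2] = (8.4287, -3.9303) + 6.3 * (0.5736, 0.8192) = (8.4287 + 3.6135, -3.9303 + 5.1607) = (12.0422, 1.2303)
link 2: phi[2] = -25 + 80 + 160 = 215 deg
  cos(215 deg) = -0.8192, sin(215 deg) = -0.5736
  joint[3] = (12.0422, 1.2303) + 6.8 * (-0.8192, -0.5736) = (12.0422 + -5.5702, 1.2303 + -3.9003) = (6.4720, -2.6700)
link 3: phi[3] = -25 + 80 + 160 + 25 = 240 deg
  cos(240 deg) = -0.5000, sin(240 deg) = -0.8660
  joint[4] = (6.4720, -2.6700) + 4.1 * (-0.5000, -0.8660) = (6.4720 + -2.0500, -2.6700 + -3.5507) = (4.4220, -6.2207)
End effector: (4.4220, -6.2207)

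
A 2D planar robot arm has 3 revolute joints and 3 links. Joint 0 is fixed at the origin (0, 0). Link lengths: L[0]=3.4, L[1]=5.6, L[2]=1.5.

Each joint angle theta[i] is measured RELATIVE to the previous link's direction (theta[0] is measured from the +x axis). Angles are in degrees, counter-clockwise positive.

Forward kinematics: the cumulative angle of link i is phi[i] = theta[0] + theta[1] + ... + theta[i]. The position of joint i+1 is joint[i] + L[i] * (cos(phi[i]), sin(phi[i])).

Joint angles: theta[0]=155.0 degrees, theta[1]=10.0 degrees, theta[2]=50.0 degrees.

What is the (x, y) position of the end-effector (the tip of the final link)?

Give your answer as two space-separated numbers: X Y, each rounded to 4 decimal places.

joint[0] = (0.0000, 0.0000)  (base)
link 0: phi[0] = 155 = 155 deg
  cos(155 deg) = -0.9063, sin(155 deg) = 0.4226
  joint[1] = (0.0000, 0.0000) + 3.4 * (-0.9063, 0.4226) = (0.0000 + -3.0814, 0.0000 + 1.4369) = (-3.0814, 1.4369)
link 1: phi[1] = 155 + 10 = 165 deg
  cos(165 deg) = -0.9659, sin(165 deg) = 0.2588
  joint[2] = (-3.0814, 1.4369) + 5.6 * (-0.9659, 0.2588) = (-3.0814 + -5.4092, 1.4369 + 1.4494) = (-8.4906, 2.8863)
link 2: phi[2] = 155 + 10 + 50 = 215 deg
  cos(215 deg) = -0.8192, sin(215 deg) = -0.5736
  joint[3] = (-8.4906, 2.8863) + 1.5 * (-0.8192, -0.5736) = (-8.4906 + -1.2287, 2.8863 + -0.8604) = (-9.7194, 2.0259)
End effector: (-9.7194, 2.0259)

Answer: -9.7194 2.0259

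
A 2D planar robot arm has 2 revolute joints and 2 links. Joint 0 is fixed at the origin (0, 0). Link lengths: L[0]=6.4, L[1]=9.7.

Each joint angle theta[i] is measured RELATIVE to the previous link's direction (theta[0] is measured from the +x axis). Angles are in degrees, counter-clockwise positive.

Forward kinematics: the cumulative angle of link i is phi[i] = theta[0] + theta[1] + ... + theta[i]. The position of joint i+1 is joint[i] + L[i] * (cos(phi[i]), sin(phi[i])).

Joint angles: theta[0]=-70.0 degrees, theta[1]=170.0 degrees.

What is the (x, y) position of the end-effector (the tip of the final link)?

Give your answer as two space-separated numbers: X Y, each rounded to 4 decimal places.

joint[0] = (0.0000, 0.0000)  (base)
link 0: phi[0] = -70 = -70 deg
  cos(-70 deg) = 0.3420, sin(-70 deg) = -0.9397
  joint[1] = (0.0000, 0.0000) + 6.4 * (0.3420, -0.9397) = (0.0000 + 2.1889, 0.0000 + -6.0140) = (2.1889, -6.0140)
link 1: phi[1] = -70 + 170 = 100 deg
  cos(100 deg) = -0.1736, sin(100 deg) = 0.9848
  joint[2] = (2.1889, -6.0140) + 9.7 * (-0.1736, 0.9848) = (2.1889 + -1.6844, -6.0140 + 9.5526) = (0.5045, 3.5386)
End effector: (0.5045, 3.5386)

Answer: 0.5045 3.5386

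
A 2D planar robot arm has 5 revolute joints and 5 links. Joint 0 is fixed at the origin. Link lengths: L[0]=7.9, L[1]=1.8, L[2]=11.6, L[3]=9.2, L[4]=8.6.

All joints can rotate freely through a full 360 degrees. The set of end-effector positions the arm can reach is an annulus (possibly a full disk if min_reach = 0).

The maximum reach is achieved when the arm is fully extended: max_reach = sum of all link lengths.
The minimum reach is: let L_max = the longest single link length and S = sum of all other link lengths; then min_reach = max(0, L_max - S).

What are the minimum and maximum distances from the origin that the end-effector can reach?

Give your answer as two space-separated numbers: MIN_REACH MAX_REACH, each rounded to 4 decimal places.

Answer: 0.0000 39.1000

Derivation:
Link lengths: [7.9, 1.8, 11.6, 9.2, 8.6]
max_reach = 7.9 + 1.8 + 11.6 + 9.2 + 8.6 = 39.1
L_max = max([7.9, 1.8, 11.6, 9.2, 8.6]) = 11.6
S (sum of others) = 39.1 - 11.6 = 27.5
min_reach = max(0, 11.6 - 27.5) = max(0, -15.9) = 0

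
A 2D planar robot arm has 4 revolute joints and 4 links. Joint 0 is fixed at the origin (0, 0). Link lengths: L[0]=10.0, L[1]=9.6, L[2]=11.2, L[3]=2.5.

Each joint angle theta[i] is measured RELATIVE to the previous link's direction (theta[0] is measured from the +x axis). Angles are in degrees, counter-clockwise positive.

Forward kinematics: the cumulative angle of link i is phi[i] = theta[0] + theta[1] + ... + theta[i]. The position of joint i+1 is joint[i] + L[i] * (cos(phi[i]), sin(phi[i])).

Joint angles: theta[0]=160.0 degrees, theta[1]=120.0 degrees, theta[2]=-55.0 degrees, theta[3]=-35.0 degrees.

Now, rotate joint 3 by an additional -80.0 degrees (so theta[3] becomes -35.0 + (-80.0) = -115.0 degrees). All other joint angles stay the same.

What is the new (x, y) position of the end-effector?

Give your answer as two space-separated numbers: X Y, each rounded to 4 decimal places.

Answer: -16.5046 -11.6043

Derivation:
joint[0] = (0.0000, 0.0000)  (base)
link 0: phi[0] = 160 = 160 deg
  cos(160 deg) = -0.9397, sin(160 deg) = 0.3420
  joint[1] = (0.0000, 0.0000) + 10 * (-0.9397, 0.3420) = (0.0000 + -9.3969, 0.0000 + 3.4202) = (-9.3969, 3.4202)
link 1: phi[1] = 160 + 120 = 280 deg
  cos(280 deg) = 0.1736, sin(280 deg) = -0.9848
  joint[2] = (-9.3969, 3.4202) + 9.6 * (0.1736, -0.9848) = (-9.3969 + 1.6670, 3.4202 + -9.4542) = (-7.7299, -6.0340)
link 2: phi[2] = 160 + 120 + -55 = 225 deg
  cos(225 deg) = -0.7071, sin(225 deg) = -0.7071
  joint[3] = (-7.7299, -6.0340) + 11.2 * (-0.7071, -0.7071) = (-7.7299 + -7.9196, -6.0340 + -7.9196) = (-15.6495, -13.9535)
link 3: phi[3] = 160 + 120 + -55 + -115 = 110 deg
  cos(110 deg) = -0.3420, sin(110 deg) = 0.9397
  joint[4] = (-15.6495, -13.9535) + 2.5 * (-0.3420, 0.9397) = (-15.6495 + -0.8551, -13.9535 + 2.3492) = (-16.5046, -11.6043)
End effector: (-16.5046, -11.6043)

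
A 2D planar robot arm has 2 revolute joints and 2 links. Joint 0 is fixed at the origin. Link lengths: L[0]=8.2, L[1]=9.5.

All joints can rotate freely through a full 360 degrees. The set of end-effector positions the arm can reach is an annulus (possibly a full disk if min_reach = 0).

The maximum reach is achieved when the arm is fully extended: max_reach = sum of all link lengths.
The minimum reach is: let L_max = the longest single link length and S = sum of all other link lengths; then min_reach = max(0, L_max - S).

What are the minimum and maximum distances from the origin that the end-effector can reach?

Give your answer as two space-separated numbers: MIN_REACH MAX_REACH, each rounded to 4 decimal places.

Link lengths: [8.2, 9.5]
max_reach = 8.2 + 9.5 = 17.7
L_max = max([8.2, 9.5]) = 9.5
S (sum of others) = 17.7 - 9.5 = 8.2
min_reach = max(0, 9.5 - 8.2) = max(0, 1.3) = 1.3

Answer: 1.3000 17.7000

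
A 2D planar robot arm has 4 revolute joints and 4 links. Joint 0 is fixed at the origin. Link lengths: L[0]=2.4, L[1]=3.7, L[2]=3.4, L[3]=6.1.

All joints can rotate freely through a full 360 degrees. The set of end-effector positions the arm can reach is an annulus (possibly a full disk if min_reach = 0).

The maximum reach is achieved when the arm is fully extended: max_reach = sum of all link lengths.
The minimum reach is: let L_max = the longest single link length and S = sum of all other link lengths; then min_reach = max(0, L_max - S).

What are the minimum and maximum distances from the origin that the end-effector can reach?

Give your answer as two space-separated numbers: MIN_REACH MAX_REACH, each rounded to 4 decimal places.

Link lengths: [2.4, 3.7, 3.4, 6.1]
max_reach = 2.4 + 3.7 + 3.4 + 6.1 = 15.6
L_max = max([2.4, 3.7, 3.4, 6.1]) = 6.1
S (sum of others) = 15.6 - 6.1 = 9.5
min_reach = max(0, 6.1 - 9.5) = max(0, -3.4) = 0

Answer: 0.0000 15.6000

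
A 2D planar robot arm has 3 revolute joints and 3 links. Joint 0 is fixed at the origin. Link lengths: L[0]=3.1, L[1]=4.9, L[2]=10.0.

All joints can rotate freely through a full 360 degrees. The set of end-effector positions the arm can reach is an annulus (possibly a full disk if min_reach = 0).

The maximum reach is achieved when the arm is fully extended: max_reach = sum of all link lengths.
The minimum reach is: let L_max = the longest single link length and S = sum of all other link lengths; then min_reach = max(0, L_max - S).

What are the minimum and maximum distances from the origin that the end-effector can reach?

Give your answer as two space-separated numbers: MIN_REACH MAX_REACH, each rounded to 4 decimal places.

Link lengths: [3.1, 4.9, 10.0]
max_reach = 3.1 + 4.9 + 10 = 18
L_max = max([3.1, 4.9, 10.0]) = 10
S (sum of others) = 18 - 10 = 8
min_reach = max(0, 10 - 8) = max(0, 2) = 2

Answer: 2.0000 18.0000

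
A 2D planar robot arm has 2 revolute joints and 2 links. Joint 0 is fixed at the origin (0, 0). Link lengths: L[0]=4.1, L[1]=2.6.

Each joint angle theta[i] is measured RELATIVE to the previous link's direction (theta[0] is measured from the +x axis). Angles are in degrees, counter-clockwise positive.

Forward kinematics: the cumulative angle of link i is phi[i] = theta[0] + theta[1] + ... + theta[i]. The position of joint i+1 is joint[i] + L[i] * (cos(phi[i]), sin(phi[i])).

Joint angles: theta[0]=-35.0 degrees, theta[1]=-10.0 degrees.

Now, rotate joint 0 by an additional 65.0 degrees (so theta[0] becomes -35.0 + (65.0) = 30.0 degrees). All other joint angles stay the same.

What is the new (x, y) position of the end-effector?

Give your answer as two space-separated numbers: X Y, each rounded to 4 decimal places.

joint[0] = (0.0000, 0.0000)  (base)
link 0: phi[0] = 30 = 30 deg
  cos(30 deg) = 0.8660, sin(30 deg) = 0.5000
  joint[1] = (0.0000, 0.0000) + 4.1 * (0.8660, 0.5000) = (0.0000 + 3.5507, 0.0000 + 2.0500) = (3.5507, 2.0500)
link 1: phi[1] = 30 + -10 = 20 deg
  cos(20 deg) = 0.9397, sin(20 deg) = 0.3420
  joint[2] = (3.5507, 2.0500) + 2.6 * (0.9397, 0.3420) = (3.5507 + 2.4432, 2.0500 + 0.8893) = (5.9939, 2.9393)
End effector: (5.9939, 2.9393)

Answer: 5.9939 2.9393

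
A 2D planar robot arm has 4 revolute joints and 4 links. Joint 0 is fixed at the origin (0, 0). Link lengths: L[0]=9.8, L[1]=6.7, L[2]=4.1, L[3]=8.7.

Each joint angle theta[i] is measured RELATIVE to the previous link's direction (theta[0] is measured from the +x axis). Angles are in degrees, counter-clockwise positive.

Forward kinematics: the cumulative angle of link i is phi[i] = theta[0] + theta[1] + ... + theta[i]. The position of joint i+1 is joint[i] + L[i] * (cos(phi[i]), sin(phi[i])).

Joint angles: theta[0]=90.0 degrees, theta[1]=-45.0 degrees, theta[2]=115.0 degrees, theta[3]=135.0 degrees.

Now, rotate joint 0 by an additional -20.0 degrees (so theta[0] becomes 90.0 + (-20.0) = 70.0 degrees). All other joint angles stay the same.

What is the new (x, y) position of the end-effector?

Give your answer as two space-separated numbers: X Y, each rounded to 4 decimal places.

Answer: 7.0415 6.0091

Derivation:
joint[0] = (0.0000, 0.0000)  (base)
link 0: phi[0] = 70 = 70 deg
  cos(70 deg) = 0.3420, sin(70 deg) = 0.9397
  joint[1] = (0.0000, 0.0000) + 9.8 * (0.3420, 0.9397) = (0.0000 + 3.3518, 0.0000 + 9.2090) = (3.3518, 9.2090)
link 1: phi[1] = 70 + -45 = 25 deg
  cos(25 deg) = 0.9063, sin(25 deg) = 0.4226
  joint[2] = (3.3518, 9.2090) + 6.7 * (0.9063, 0.4226) = (3.3518 + 6.0723, 9.2090 + 2.8315) = (9.4241, 12.0405)
link 2: phi[2] = 70 + -45 + 115 = 140 deg
  cos(140 deg) = -0.7660, sin(140 deg) = 0.6428
  joint[3] = (9.4241, 12.0405) + 4.1 * (-0.7660, 0.6428) = (9.4241 + -3.1408, 12.0405 + 2.6354) = (6.2833, 14.6760)
link 3: phi[3] = 70 + -45 + 115 + 135 = 275 deg
  cos(275 deg) = 0.0872, sin(275 deg) = -0.9962
  joint[4] = (6.2833, 14.6760) + 8.7 * (0.0872, -0.9962) = (6.2833 + 0.7583, 14.6760 + -8.6669) = (7.0415, 6.0091)
End effector: (7.0415, 6.0091)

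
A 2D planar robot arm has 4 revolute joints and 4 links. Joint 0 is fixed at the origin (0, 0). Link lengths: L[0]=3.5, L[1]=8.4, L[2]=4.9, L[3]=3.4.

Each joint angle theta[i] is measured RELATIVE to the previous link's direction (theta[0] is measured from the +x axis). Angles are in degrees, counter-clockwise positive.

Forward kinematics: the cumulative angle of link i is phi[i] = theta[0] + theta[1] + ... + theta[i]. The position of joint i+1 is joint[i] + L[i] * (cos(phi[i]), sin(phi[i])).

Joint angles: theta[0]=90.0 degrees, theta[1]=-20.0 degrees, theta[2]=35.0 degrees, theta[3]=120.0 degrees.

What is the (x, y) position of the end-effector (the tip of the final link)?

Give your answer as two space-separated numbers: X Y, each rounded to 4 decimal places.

Answer: -0.7994 13.7223

Derivation:
joint[0] = (0.0000, 0.0000)  (base)
link 0: phi[0] = 90 = 90 deg
  cos(90 deg) = 0.0000, sin(90 deg) = 1.0000
  joint[1] = (0.0000, 0.0000) + 3.5 * (0.0000, 1.0000) = (0.0000 + 0.0000, 0.0000 + 3.5000) = (0.0000, 3.5000)
link 1: phi[1] = 90 + -20 = 70 deg
  cos(70 deg) = 0.3420, sin(70 deg) = 0.9397
  joint[2] = (0.0000, 3.5000) + 8.4 * (0.3420, 0.9397) = (0.0000 + 2.8730, 3.5000 + 7.8934) = (2.8730, 11.3934)
link 2: phi[2] = 90 + -20 + 35 = 105 deg
  cos(105 deg) = -0.2588, sin(105 deg) = 0.9659
  joint[3] = (2.8730, 11.3934) + 4.9 * (-0.2588, 0.9659) = (2.8730 + -1.2682, 11.3934 + 4.7330) = (1.6048, 16.1265)
link 3: phi[3] = 90 + -20 + 35 + 120 = 225 deg
  cos(225 deg) = -0.7071, sin(225 deg) = -0.7071
  joint[4] = (1.6048, 16.1265) + 3.4 * (-0.7071, -0.7071) = (1.6048 + -2.4042, 16.1265 + -2.4042) = (-0.7994, 13.7223)
End effector: (-0.7994, 13.7223)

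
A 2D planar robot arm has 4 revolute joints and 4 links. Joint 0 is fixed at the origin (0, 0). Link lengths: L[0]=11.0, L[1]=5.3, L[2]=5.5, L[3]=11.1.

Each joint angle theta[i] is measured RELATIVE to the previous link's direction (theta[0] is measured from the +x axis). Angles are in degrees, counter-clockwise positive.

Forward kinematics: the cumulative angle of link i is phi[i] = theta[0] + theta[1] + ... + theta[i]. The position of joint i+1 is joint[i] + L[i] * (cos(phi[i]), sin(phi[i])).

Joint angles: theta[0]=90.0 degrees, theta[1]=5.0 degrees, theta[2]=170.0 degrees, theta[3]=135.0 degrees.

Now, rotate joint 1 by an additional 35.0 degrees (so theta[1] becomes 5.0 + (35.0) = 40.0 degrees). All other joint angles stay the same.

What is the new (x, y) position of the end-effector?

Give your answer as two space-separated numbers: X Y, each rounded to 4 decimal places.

joint[0] = (0.0000, 0.0000)  (base)
link 0: phi[0] = 90 = 90 deg
  cos(90 deg) = 0.0000, sin(90 deg) = 1.0000
  joint[1] = (0.0000, 0.0000) + 11 * (0.0000, 1.0000) = (0.0000 + 0.0000, 0.0000 + 11.0000) = (0.0000, 11.0000)
link 1: phi[1] = 90 + 40 = 130 deg
  cos(130 deg) = -0.6428, sin(130 deg) = 0.7660
  joint[2] = (0.0000, 11.0000) + 5.3 * (-0.6428, 0.7660) = (0.0000 + -3.4068, 11.0000 + 4.0600) = (-3.4068, 15.0600)
link 2: phi[2] = 90 + 40 + 170 = 300 deg
  cos(300 deg) = 0.5000, sin(300 deg) = -0.8660
  joint[3] = (-3.4068, 15.0600) + 5.5 * (0.5000, -0.8660) = (-3.4068 + 2.7500, 15.0600 + -4.7631) = (-0.6568, 10.2969)
link 3: phi[3] = 90 + 40 + 170 + 135 = 435 deg
  cos(435 deg) = 0.2588, sin(435 deg) = 0.9659
  joint[4] = (-0.6568, 10.2969) + 11.1 * (0.2588, 0.9659) = (-0.6568 + 2.8729, 10.2969 + 10.7218) = (2.2161, 21.0187)
End effector: (2.2161, 21.0187)

Answer: 2.2161 21.0187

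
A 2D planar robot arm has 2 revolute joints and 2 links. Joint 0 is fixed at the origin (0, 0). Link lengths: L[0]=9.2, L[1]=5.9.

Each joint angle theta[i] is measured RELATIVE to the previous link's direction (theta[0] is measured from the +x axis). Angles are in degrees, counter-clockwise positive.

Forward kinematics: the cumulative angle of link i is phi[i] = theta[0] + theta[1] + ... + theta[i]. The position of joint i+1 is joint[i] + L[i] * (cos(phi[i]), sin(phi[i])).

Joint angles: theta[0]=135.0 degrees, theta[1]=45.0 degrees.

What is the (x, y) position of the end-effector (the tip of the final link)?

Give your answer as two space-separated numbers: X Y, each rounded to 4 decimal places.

joint[0] = (0.0000, 0.0000)  (base)
link 0: phi[0] = 135 = 135 deg
  cos(135 deg) = -0.7071, sin(135 deg) = 0.7071
  joint[1] = (0.0000, 0.0000) + 9.2 * (-0.7071, 0.7071) = (0.0000 + -6.5054, 0.0000 + 6.5054) = (-6.5054, 6.5054)
link 1: phi[1] = 135 + 45 = 180 deg
  cos(180 deg) = -1.0000, sin(180 deg) = 0.0000
  joint[2] = (-6.5054, 6.5054) + 5.9 * (-1.0000, 0.0000) = (-6.5054 + -5.9000, 6.5054 + 0.0000) = (-12.4054, 6.5054)
End effector: (-12.4054, 6.5054)

Answer: -12.4054 6.5054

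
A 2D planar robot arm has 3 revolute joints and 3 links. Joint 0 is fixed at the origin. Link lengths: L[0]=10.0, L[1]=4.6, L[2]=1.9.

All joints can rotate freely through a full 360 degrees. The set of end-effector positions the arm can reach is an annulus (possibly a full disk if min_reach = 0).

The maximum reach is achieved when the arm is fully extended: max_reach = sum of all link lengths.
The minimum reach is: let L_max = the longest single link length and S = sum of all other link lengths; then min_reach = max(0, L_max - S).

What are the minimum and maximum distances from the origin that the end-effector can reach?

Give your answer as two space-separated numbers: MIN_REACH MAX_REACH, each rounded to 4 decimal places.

Answer: 3.5000 16.5000

Derivation:
Link lengths: [10.0, 4.6, 1.9]
max_reach = 10 + 4.6 + 1.9 = 16.5
L_max = max([10.0, 4.6, 1.9]) = 10
S (sum of others) = 16.5 - 10 = 6.5
min_reach = max(0, 10 - 6.5) = max(0, 3.5) = 3.5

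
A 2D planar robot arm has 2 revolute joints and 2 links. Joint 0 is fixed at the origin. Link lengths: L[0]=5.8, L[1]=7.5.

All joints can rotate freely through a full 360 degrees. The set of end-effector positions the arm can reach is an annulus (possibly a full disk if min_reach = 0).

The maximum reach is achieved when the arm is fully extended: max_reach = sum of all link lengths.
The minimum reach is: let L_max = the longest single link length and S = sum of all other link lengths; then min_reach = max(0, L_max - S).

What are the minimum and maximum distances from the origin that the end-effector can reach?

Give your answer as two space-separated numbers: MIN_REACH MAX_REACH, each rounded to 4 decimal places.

Link lengths: [5.8, 7.5]
max_reach = 5.8 + 7.5 = 13.3
L_max = max([5.8, 7.5]) = 7.5
S (sum of others) = 13.3 - 7.5 = 5.8
min_reach = max(0, 7.5 - 5.8) = max(0, 1.7) = 1.7

Answer: 1.7000 13.3000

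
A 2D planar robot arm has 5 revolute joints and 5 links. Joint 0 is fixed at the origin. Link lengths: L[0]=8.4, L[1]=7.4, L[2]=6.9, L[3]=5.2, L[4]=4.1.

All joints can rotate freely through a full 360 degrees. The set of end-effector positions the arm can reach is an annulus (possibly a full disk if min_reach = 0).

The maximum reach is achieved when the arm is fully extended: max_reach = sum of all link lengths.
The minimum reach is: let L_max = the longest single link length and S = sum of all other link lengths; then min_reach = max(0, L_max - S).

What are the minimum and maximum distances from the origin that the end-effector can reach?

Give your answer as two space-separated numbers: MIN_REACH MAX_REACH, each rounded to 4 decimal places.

Link lengths: [8.4, 7.4, 6.9, 5.2, 4.1]
max_reach = 8.4 + 7.4 + 6.9 + 5.2 + 4.1 = 32
L_max = max([8.4, 7.4, 6.9, 5.2, 4.1]) = 8.4
S (sum of others) = 32 - 8.4 = 23.6
min_reach = max(0, 8.4 - 23.6) = max(0, -15.2) = 0

Answer: 0.0000 32.0000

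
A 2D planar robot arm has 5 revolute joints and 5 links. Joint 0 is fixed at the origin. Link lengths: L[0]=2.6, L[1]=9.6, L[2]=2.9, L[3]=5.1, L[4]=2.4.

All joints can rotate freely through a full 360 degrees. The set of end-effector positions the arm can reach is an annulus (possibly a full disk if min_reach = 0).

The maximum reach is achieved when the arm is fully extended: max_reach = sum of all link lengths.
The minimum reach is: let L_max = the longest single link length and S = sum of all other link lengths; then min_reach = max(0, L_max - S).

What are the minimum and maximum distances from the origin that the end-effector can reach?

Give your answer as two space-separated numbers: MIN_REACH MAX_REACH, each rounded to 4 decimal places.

Link lengths: [2.6, 9.6, 2.9, 5.1, 2.4]
max_reach = 2.6 + 9.6 + 2.9 + 5.1 + 2.4 = 22.6
L_max = max([2.6, 9.6, 2.9, 5.1, 2.4]) = 9.6
S (sum of others) = 22.6 - 9.6 = 13
min_reach = max(0, 9.6 - 13) = max(0, -3.4) = 0

Answer: 0.0000 22.6000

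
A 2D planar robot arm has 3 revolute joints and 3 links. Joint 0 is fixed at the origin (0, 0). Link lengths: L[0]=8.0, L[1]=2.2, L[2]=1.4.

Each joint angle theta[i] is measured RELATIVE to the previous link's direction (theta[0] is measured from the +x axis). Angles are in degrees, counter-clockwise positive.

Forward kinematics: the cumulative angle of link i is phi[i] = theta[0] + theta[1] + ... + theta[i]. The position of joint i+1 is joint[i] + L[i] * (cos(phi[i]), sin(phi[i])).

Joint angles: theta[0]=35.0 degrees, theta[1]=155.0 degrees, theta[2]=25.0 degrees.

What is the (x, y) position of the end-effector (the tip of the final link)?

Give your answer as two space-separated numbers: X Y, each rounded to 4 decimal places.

joint[0] = (0.0000, 0.0000)  (base)
link 0: phi[0] = 35 = 35 deg
  cos(35 deg) = 0.8192, sin(35 deg) = 0.5736
  joint[1] = (0.0000, 0.0000) + 8 * (0.8192, 0.5736) = (0.0000 + 6.5532, 0.0000 + 4.5886) = (6.5532, 4.5886)
link 1: phi[1] = 35 + 155 = 190 deg
  cos(190 deg) = -0.9848, sin(190 deg) = -0.1736
  joint[2] = (6.5532, 4.5886) + 2.2 * (-0.9848, -0.1736) = (6.5532 + -2.1666, 4.5886 + -0.3820) = (4.3866, 4.2066)
link 2: phi[2] = 35 + 155 + 25 = 215 deg
  cos(215 deg) = -0.8192, sin(215 deg) = -0.5736
  joint[3] = (4.3866, 4.2066) + 1.4 * (-0.8192, -0.5736) = (4.3866 + -1.1468, 4.2066 + -0.8030) = (3.2398, 3.4036)
End effector: (3.2398, 3.4036)

Answer: 3.2398 3.4036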